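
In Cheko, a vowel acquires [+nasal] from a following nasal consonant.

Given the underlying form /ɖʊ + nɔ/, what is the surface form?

[ɖʊ̃nɔ]

The vowel /ʊ/ is adjacent to the following nasal /n/, so it acquires [+nasal] and surfaces as [ʊ̃].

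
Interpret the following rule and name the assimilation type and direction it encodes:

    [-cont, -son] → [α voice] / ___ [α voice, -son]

regressive voicing assimilation

The rule copies [voice] from the environment onto the target, so the assimilating feature is voicing.
The conditioning segment sits to the right of the focus bar, meaning the trigger follows the segment that changes — regressive assimilation.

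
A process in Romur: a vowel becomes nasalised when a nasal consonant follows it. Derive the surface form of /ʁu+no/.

[ʁũno]

The vowel /u/ is adjacent to the following nasal /n/, so it acquires [+nasal] and surfaces as [ũ].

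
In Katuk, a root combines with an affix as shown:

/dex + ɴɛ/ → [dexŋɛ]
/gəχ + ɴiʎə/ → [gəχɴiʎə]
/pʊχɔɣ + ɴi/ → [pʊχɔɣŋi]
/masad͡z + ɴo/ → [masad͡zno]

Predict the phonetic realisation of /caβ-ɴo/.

The data show progressive place assimilation: /ɴ/ → [ŋ] after /x/; /ɴ/ → [ŋ] after /ɣ/; /ɴ/ → [n] after /d͡z/. In each pair only place changes, matching the preceding consonant, while manner and voice stay constant.
Nothing changes in [gəχɴiʎə]: there the adjacent consonants already agree in place (/ɴ/ and /χ/ are both uvular), so this form is consistent with the same rule.
/ɴ/ is a voiced uvular nasal. The preceding trigger /β/ is bilabial, so /ɴ/ must become bilabial as well.
The voiced bilabial nasal is [m], so /ɴ/ → [m].

[caβmo]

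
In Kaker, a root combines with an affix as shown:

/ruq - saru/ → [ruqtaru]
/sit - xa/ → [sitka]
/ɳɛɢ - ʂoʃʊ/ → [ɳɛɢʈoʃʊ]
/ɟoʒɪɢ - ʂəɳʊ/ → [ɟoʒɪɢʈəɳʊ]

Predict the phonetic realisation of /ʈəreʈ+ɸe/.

[ʈəreʈpe]

The data show progressive manner assimilation: /s/ → [t] after /q/; /x/ → [k] after /t/; /ʂ/ → [ʈ] after /ɢ/. In each pair only manner changes, matching the preceding consonant, while place and voice stay constant.
/ɸ/ is a voiceless bilabial fricative. The preceding trigger /ʈ/ is a stop, so /ɸ/ must become a stop as well.
A voiceless bilabial stop is [p], so the surface segment is [p].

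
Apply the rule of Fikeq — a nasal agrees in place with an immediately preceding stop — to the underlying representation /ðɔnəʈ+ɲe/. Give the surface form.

[ðɔnəʈɳe]

/ɲ/ is a voiced palatal nasal. The preceding trigger /ʈ/ is retroflex, so /ɲ/ must become retroflex as well.
Changing only its place to retroflex gives [ɳ] — the voiced retroflex nasal.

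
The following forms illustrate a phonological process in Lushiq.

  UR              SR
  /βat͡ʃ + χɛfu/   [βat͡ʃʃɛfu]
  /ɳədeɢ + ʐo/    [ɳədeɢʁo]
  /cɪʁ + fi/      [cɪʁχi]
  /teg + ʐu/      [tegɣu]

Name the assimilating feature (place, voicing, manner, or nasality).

place

The segment that alternates is /χ/, which surfaces as [ʃ] when adjacent to /t͡ʃ/.
The change uvular → postalveolar matches the place of the preceding /t͡ʃ/, identifying this as place assimilation.
The same holds elsewhere in the data: /ʐ/ → [ʁ] after /ɢ/ (retroflex → uvular, matching uvular); /f/ → [χ] after /ʁ/ (labiodental → uvular, matching uvular); /ʐ/ → [ɣ] after /g/ (retroflex → velar, matching velar) — only place changes, and always toward the preceding segment.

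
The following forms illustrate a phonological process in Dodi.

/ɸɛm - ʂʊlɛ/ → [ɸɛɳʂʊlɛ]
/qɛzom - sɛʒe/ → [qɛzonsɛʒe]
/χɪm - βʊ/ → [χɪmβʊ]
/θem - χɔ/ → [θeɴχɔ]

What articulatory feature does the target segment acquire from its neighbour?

The segment that alternates is /m/, which surfaces as [ɳ] when adjacent to /ʂ/.
/m/ is bilabial while /ʂ/ is retroflex; the output [ɳ] is retroflex, matching the trigger — so the feature that spreads is place.
The same holds elsewhere in the data: /m/ → [n] before /s/ (bilabial → alveolar, matching alveolar); /m/ → [ɴ] before /χ/ (bilabial → uvular, matching uvular) — only place changes, and always toward the following segment.
Nothing changes in [χɪmβʊ]: there the adjacent consonants already agree in place (/m/ and /β/ are both bilabial), so this form is consistent with the same rule.

place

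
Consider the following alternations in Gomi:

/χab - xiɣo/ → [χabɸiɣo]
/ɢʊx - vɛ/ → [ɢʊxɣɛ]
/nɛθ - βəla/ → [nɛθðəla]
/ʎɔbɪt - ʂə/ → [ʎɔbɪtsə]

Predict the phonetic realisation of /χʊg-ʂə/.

The data show progressive place assimilation: /x/ → [ɸ] after /b/; /v/ → [ɣ] after /x/; /β/ → [ð] after /θ/; /ʂ/ → [s] after /t/. In each pair only place changes, matching the preceding consonant, while manner and voice stay constant.
/ʂ/ is a voiceless retroflex fricative. The preceding trigger /g/ is velar, so /ʂ/ must become velar as well.
Changing only its place to velar gives [x] — the voiceless velar fricative.

[χʊgxə]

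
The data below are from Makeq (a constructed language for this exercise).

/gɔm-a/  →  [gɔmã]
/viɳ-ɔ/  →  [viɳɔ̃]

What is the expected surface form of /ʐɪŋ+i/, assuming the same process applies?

The data show progressive nasality assimilation (vowel nasalisation): /a/ → [ã] after /m/; /ɔ/ → [ɔ̃] after /ɳ/ — a vowel is nasalised by an immediately preceding nasal consonant.
/i/ sits next to the nasal /ŋ/ and is therefore nasalised to [ĩ].

[ʐɪŋĩ]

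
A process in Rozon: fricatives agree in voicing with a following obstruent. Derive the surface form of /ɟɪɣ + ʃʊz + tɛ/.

[ɟɪxʃʊstɛ]

/ɣ/ is a voiced velar fricative. The following trigger /ʃ/ is voiceless, so /ɣ/ must become voiceless as well.
A voiceless velar fricative is [x], so the surface segment is [x].
At the second juncture, /z/ likewise becomes [s] adjacent to /t/.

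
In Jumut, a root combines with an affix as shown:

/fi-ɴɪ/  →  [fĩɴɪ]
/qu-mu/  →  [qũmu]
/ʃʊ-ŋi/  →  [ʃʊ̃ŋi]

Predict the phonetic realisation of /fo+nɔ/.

The data show regressive nasality assimilation (vowel nasalisation): /i/ → [ĩ] before /ɴ/; /u/ → [ũ] before /m/; /ʊ/ → [ʊ̃] before /ŋ/ — a vowel is nasalised by an immediately following nasal consonant.
/o/ sits next to the nasal /n/ and is therefore nasalised to [õ].

[fõnɔ]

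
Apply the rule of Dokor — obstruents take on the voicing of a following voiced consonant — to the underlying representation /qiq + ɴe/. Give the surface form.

The rule targets /q/ (voiceless uvular stop), which sits before the trigger /ɴ/ (voiced).
The voiced uvular stop is [ɢ], so /q/ → [ɢ].

[qiɢɴe]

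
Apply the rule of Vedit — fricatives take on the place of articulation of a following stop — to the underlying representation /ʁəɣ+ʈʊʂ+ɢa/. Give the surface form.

[ʁəʐʈʊχɢa]

The rule targets /ɣ/ (voiced velar fricative), which sits before the trigger /ʈ/ (retroflex).
The voiced retroflex fricative is [ʐ], so /ɣ/ → [ʐ].
At the second juncture, /ʂ/ likewise becomes [χ] adjacent to /ɢ/.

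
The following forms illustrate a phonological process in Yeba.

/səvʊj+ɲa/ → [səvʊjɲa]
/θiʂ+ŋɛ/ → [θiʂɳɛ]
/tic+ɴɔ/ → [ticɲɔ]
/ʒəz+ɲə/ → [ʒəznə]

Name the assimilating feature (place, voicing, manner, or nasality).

The segment that alternates is /ŋ/, which surfaces as [ɳ] when adjacent to /ʂ/.
/ŋ/ is velar while /ʂ/ is retroflex; the output [ɳ] is retroflex, matching the trigger — so the feature that spreads is place.
The same holds elsewhere in the data: /ɴ/ → [ɲ] after /c/ (uvular → palatal, matching palatal); /ɲ/ → [n] after /z/ (palatal → alveolar, matching alveolar) — only place changes, and always toward the preceding segment.
Nothing changes in [səvʊjɲa]: there the adjacent consonants already agree in place (/ɲ/ and /j/ are both palatal), so this form is consistent with the same rule.

place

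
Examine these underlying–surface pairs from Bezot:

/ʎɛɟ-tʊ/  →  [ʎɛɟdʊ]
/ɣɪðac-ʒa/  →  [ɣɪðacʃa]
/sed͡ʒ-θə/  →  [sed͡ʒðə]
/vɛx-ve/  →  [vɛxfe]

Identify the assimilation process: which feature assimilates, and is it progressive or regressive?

The segment that alternates is /t/, which surfaces as [d] when adjacent to /ɟ/.
/t/ is voiceless while /ɟ/ is voiced; the output [d] is voiced, matching the trigger — so the feature that spreads is voicing.
Place and manner are unchanged, so the assimilation is partial, not total.
The other alternating forms pattern the same way: /ʒ/ → [ʃ] after /c/ (voiced → voiceless, matching voiceless); /θ/ → [ð] after /d͡ʒ/ (voiceless → voiced, matching voiced); /v/ → [f] after /x/ (voiced → voiceless, matching voiceless) — only voicing changes, and always toward the preceding segment.
The trigger is the preceding segment, so the direction is progressive (perseverative).

progressive voicing assimilation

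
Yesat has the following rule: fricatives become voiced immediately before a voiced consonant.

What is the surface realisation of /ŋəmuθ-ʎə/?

The rule targets /θ/ (voiceless dental fricative), which sits before the trigger /ʎ/ (voiced).
A voiced dental fricative is [ð], so the surface segment is [ð].

[ŋəmuðʎə]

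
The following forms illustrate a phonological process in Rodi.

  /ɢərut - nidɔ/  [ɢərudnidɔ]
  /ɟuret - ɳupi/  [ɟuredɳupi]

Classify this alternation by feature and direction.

The segment that alternates is /t/, which surfaces as [d] when adjacent to /n/.
The change voiceless → voiced matches the voicing of the following /n/, identifying this as voicing assimilation.
Place and manner are unchanged, so the assimilation is partial, not total.
Checking the remaining alternation: /t/ → [d] before /ɳ/ (voiceless → voiced, matching voiced) — only voicing changes, and always toward the following segment.
Since the segment that changes precedes the conditioning segment, the assimilation is regressive.

regressive voicing assimilation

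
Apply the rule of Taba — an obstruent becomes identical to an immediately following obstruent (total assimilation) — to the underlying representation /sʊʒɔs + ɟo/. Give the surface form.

[sʊʒɔɟɟo]

/s/ is the segment targeted by the rule; it sits immediately before /ɟ/, so it assimilates completely and surfaces as [ɟ].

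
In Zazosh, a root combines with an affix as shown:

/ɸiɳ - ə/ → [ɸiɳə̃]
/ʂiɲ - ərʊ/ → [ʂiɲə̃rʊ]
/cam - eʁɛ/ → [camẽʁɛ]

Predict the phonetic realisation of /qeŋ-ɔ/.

The data show progressive nasality assimilation (vowel nasalisation): /ə/ → [ə̃] after /ɳ/; /ə/ → [ə̃] after /ɲ/; /e/ → [ẽ] after /m/ — a vowel is nasalised by an immediately preceding nasal consonant.
The vowel /ɔ/ is adjacent to the preceding nasal /ŋ/, so it acquires [+nasal] and surfaces as [ɔ̃].

[qeŋɔ̃]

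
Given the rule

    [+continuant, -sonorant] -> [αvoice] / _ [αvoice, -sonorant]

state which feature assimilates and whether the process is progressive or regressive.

The shared variable α links the value of [voice] on the target to the same value on the neighbouring segment, so voicing is the feature that assimilates.
The conditioning segment sits to the right of the focus bar, meaning the trigger follows the segment that changes — regressive assimilation.

regressive voicing assimilation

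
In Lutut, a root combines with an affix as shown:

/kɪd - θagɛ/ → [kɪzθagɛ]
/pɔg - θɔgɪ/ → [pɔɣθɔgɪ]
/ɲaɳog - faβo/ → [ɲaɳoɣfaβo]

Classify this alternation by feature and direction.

Comparing underlying and surface forms, /d/ → [z] is the alternation; the neighbouring /θ/ is constant.
The change stop → fricative matches the manner of the following /θ/, identifying this as manner assimilation.
Place and voice are unchanged, so the assimilation is partial, not total.
The other alternating forms pattern the same way: /g/ → [ɣ] before /θ/ (stop → fricative, matching a fricative); /g/ → [ɣ] before /f/ (stop → fricative, matching a fricative) — only manner changes, and always toward the following segment.
The trigger is the following segment, so the direction is regressive (anticipatory).

regressive manner assimilation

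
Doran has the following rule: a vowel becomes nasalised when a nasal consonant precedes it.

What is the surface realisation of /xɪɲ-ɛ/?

[xɪɲɛ̃]

/ɛ/ sits next to the nasal /ɲ/ and is therefore nasalised to [ɛ̃].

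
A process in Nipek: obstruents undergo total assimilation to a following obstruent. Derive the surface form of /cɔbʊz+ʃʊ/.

/z/ is the segment targeted by the rule; it sits immediately before /ʃ/, so it assimilates completely and surfaces as [ʃ].

[cɔbʊʃʃʊ]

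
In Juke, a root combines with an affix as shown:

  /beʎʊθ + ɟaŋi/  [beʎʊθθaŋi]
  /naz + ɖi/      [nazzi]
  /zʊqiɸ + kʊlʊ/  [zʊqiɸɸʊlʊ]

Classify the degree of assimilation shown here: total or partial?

total assimilation

Comparing underlying and surface forms, /ɟ/ → [θ] is the alternation; the neighbouring /θ/ is constant.
The output [θ] is identical to the trigger /θ/ — every feature (place, manner, voicing) has been copied — so this is total assimilation.
The remaining alternations confirm this: /ɖ/ → [z] after /z/; /k/ → [ɸ] after /ɸ/ — in each case the output is a copy of the preceding consonant.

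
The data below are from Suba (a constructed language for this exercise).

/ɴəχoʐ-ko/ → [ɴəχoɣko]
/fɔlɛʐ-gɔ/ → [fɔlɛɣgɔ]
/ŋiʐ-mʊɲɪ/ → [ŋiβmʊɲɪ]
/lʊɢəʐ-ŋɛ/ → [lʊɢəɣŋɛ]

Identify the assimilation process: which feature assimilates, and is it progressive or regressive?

Underlying /ʐ/ is realised as [ɣ] next to /k/; /k/ itself does not change.
/ʐ/ is retroflex while /k/ is velar; the output [ɣ] is velar, matching the trigger — so the feature that spreads is place.
Manner and voice are unchanged, so the assimilation is partial, not total.
The other alternating forms pattern the same way: /ʐ/ → [ɣ] before /g/ (retroflex → velar, matching velar); /ʐ/ → [β] before /m/ (retroflex → bilabial, matching bilabial); /ʐ/ → [ɣ] before /ŋ/ (retroflex → velar, matching velar) — only place changes, and always toward the following segment.
Since the segment that changes precedes the conditioning segment, the assimilation is regressive.

regressive place assimilation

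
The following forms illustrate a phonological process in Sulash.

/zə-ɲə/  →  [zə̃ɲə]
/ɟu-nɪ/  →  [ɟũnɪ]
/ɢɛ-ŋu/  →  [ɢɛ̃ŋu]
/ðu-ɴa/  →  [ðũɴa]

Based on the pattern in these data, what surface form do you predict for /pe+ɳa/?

[pẽɳa]

The data show regressive nasality assimilation (vowel nasalisation): /ə/ → [ə̃] before /ɲ/; /u/ → [ũ] before /n/; /ɛ/ → [ɛ̃] before /ŋ/; /u/ → [ũ] before /ɴ/ — a vowel is nasalised by an immediately following nasal consonant.
/e/ sits next to the nasal /ɳ/ and is therefore nasalised to [ẽ].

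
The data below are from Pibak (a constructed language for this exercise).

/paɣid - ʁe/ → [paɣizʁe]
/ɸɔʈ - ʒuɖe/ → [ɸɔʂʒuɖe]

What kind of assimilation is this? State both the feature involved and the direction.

regressive manner assimilation

Underlying /d/ is realised as [z] next to /ʁ/; /ʁ/ itself does not change.
/d/ is a stop while /ʁ/ is a fricative; the output [z] is a fricative, matching the trigger — so the feature that spreads is manner.
Place and voice are unchanged, so the assimilation is partial, not total.
The other alternating form patterns the same way: /ʈ/ → [ʂ] before /ʒ/ (stop → fricative, matching a fricative) — only manner changes, and always toward the following segment.
Since the segment that changes precedes the conditioning segment, the assimilation is regressive.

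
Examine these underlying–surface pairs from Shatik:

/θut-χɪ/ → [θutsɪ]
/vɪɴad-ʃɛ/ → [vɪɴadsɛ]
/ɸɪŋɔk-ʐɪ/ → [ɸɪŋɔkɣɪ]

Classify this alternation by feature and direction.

progressive place assimilation

Comparing underlying and surface forms, /χ/ → [s] is the alternation; the neighbouring /t/ is constant.
The change uvular → alveolar matches the place of the preceding /t/, identifying this as place assimilation.
Manner and voice are unchanged, so the assimilation is partial, not total.
The same holds elsewhere in the data: /ʃ/ → [s] after /d/ (postalveolar → alveolar, matching alveolar); /ʐ/ → [ɣ] after /k/ (retroflex → velar, matching velar) — only place changes, and always toward the preceding segment.
The trigger is the preceding segment, so the direction is progressive (perseverative).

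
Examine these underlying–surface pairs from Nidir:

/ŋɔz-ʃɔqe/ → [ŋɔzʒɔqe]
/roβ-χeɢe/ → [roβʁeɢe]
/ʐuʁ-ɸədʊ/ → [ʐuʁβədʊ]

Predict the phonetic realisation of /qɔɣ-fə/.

The data show progressive voicing assimilation: /ʃ/ → [ʒ] after /z/; /χ/ → [ʁ] after /β/; /ɸ/ → [β] after /ʁ/. In each pair only voicing changes, matching the preceding consonant, while place and manner stay constant.
The rule targets /f/ (voiceless labiodental fricative), which sits after the trigger /ɣ/ (voiced).
The voiced labiodental fricative is [v], so /f/ → [v].

[qɔɣvə]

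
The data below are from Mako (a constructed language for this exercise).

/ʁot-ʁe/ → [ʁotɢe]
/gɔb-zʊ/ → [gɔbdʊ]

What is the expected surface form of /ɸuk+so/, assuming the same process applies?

The data show progressive manner assimilation: /ʁ/ → [ɢ] after /t/; /z/ → [d] after /b/. In each pair only manner changes, matching the preceding consonant, while place and voice stay constant.
The rule targets /s/ (voiceless alveolar fricative), which sits after the trigger /k/ (stop).
A voiceless alveolar stop is [t], so the surface segment is [t].

[ɸukto]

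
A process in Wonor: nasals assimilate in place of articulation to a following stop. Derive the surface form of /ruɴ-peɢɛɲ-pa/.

[rumpeɢɛmpa]

/ɴ/ is a voiced uvular nasal. The following trigger /p/ is bilabial, so /ɴ/ must become bilabial as well.
A voiced bilabial nasal is [m], so the surface segment is [m].
At the second juncture, /ɲ/ likewise becomes [m] adjacent to /p/.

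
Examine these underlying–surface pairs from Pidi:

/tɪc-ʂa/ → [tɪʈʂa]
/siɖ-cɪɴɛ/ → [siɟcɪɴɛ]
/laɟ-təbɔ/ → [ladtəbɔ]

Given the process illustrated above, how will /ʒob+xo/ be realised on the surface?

The data show regressive place assimilation: /c/ → [ʈ] before /ʂ/; /ɖ/ → [ɟ] before /c/; /ɟ/ → [d] before /t/. In each pair only place changes, matching the following consonant, while manner and voice stay constant.
The rule targets /b/ (voiced bilabial stop), which sits before the trigger /x/ (velar).
The voiced velar stop is [g], so /b/ → [g].

[ʒogxo]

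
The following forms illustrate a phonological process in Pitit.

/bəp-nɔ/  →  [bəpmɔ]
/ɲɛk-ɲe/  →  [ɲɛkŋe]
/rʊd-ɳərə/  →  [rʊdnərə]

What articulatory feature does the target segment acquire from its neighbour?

The segment that alternates is /n/, which surfaces as [m] when adjacent to /p/.
The change alveolar → bilabial matches the place of the preceding /p/, identifying this as place assimilation.
The same holds elsewhere in the data: /ɲ/ → [ŋ] after /k/ (palatal → velar, matching velar); /ɳ/ → [n] after /d/ (retroflex → alveolar, matching alveolar) — only place changes, and always toward the preceding segment.

place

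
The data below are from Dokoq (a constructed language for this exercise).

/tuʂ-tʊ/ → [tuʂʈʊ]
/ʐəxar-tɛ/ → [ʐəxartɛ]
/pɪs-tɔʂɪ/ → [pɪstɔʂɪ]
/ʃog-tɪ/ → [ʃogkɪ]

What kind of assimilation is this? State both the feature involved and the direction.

Comparing underlying and surface forms, /t/ → [ʈ] is the alternation; the neighbouring /ʂ/ is constant.
/t/ is alveolar while /ʂ/ is retroflex; the output [ʈ] is retroflex, matching the trigger — so the feature that spreads is place.
Manner and voice are unchanged, so the assimilation is partial, not total.
The other alternating form patterns the same way: /t/ → [k] after /g/ (alveolar → velar, matching velar) — only place changes, and always toward the preceding segment.
No alternation appears in [ʐəxartɛ], [pɪstɔʂɪ]: there the adjacent consonants already agree in place (/t/ and /r/ are both alveolar; /t/ and /s/ are both alveolar), so these forms are consistent with the same rule.
Since the segment that changes follows the conditioning segment, the assimilation is progressive.

progressive place assimilation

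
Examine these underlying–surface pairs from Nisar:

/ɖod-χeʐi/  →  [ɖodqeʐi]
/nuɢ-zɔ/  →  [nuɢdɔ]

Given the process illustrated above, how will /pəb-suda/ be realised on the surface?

[pəbtuda]

The data show progressive manner assimilation: /χ/ → [q] after /d/; /z/ → [d] after /ɢ/. In each pair only manner changes, matching the preceding consonant, while place and voice stay constant.
The rule targets /s/ (voiceless alveolar fricative), which sits after the trigger /b/ (stop).
A voiceless alveolar stop is [t], so the surface segment is [t].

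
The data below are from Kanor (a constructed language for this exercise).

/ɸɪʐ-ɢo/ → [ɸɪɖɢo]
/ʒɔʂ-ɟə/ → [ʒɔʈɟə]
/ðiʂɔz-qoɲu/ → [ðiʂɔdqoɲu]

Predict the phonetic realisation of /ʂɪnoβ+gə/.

The data show regressive manner assimilation: /ʐ/ → [ɖ] before /ɢ/; /ʂ/ → [ʈ] before /ɟ/; /z/ → [d] before /q/. In each pair only manner changes, matching the following consonant, while place and voice stay constant.
/β/ is a voiced bilabial fricative. The following trigger /g/ is a stop, so /β/ must become a stop as well.
A voiced bilabial stop is [b], so the surface segment is [b].

[ʂɪnobgə]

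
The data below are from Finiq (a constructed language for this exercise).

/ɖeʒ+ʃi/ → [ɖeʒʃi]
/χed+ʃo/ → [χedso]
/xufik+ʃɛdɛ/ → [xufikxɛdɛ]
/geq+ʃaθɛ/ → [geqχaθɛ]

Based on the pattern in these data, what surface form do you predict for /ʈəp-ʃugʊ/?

[ʈəpɸugʊ]

The data show progressive place assimilation: /ʃ/ → [s] after /d/; /ʃ/ → [x] after /k/; /ʃ/ → [χ] after /q/. In each pair only place changes, matching the preceding consonant, while manner and voice stay constant.
No alternation appears in [ɖeʒʃi]: there the adjacent consonants already agree in place (/ʃ/ and /ʒ/ are both postalveolar), so this form is consistent with the same rule.
/ʃ/ is a voiceless postalveolar fricative. The preceding trigger /p/ is bilabial, so /ʃ/ must become bilabial as well.
A voiceless bilabial fricative is [ɸ], so the surface segment is [ɸ].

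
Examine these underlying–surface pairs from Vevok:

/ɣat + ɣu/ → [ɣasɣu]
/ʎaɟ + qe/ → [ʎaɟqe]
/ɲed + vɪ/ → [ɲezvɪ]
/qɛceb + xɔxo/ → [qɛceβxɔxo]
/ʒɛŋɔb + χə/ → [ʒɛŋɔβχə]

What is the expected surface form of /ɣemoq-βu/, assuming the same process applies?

The data show regressive manner assimilation: /t/ → [s] before /ɣ/; /d/ → [z] before /v/; /b/ → [β] before /x/; /b/ → [β] before /χ/. In each pair only manner changes, matching the following consonant, while place and voice stay constant.
Nothing changes in [ʎaɟqe]: there the adjacent consonants already agree in manner (/ɟ/ and /q/ are both stops), so this form is consistent with the same rule.
The rule targets /q/ (voiceless uvular stop), which sits before the trigger /β/ (fricative).
A voiceless uvular fricative is [χ], so the surface segment is [χ].

[ɣemoχβu]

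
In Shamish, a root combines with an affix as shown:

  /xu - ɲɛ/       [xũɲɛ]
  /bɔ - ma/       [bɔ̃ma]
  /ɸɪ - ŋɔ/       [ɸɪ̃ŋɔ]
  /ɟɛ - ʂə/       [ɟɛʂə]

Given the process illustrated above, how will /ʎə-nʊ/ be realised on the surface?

[ʎə̃nʊ]

The data show regressive nasality assimilation (vowel nasalisation): /u/ → [ũ] before /ɲ/; /ɔ/ → [ɔ̃] before /m/; /ɪ/ → [ɪ̃] before /ŋ/ — a vowel is nasalised by an immediately following nasal consonant.
No change occurs in [ɟɛʂə] because the vowel at the boundary is adjacent to an oral consonant, not a nasal (/ɛ/ next to /ʂ/).
The vowel /ə/ is adjacent to the following nasal /n/, so it acquires [+nasal] and surfaces as [ə̃].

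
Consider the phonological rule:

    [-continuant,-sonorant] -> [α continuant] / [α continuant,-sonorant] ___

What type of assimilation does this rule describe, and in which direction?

The shared variable α links the value of [continuant] on the target to that of the neighbouring obstruent. [continuant] distinguishes stops from fricatives — a manner-of-articulation feature — so this is manner assimilation.
Since the environment is written before the underscore, the trigger precedes the target; the direction is progressive.

progressive manner assimilation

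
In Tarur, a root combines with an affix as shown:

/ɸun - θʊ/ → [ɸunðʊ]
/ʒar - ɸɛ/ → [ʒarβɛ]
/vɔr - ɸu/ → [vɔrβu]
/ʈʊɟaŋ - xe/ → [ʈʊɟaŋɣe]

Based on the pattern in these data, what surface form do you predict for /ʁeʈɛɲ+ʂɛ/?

The data show progressive voicing assimilation: /θ/ → [ð] after /n/; /ɸ/ → [β] after /r/; /x/ → [ɣ] after /ŋ/. In each pair only voicing changes, matching the preceding consonant, while place and manner stay constant.
/ʂ/ is a voiceless retroflex fricative. The preceding trigger /ɲ/ is voiced, so /ʂ/ must become voiced as well.
A voiced retroflex fricative is [ʐ], so the surface segment is [ʐ].

[ʁeʈɛɲʐɛ]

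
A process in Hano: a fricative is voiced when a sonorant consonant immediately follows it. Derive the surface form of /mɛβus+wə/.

The rule targets /s/ (voiceless alveolar fricative), which sits before the trigger /w/ (voiced).
The voiced alveolar fricative is [z], so /s/ → [z].

[mɛβuzwə]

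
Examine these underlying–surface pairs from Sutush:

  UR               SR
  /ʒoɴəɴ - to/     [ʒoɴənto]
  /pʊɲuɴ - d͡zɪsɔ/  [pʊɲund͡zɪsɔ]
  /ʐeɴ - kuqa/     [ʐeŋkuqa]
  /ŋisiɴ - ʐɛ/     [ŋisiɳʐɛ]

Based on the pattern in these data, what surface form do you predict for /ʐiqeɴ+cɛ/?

The data show regressive place assimilation: /ɴ/ → [n] before /t/; /ɴ/ → [n] before /d͡z/; /ɴ/ → [ŋ] before /k/; /ɴ/ → [ɳ] before /ʐ/. In each pair only place changes, matching the following consonant, while manner and voice stay constant.
/ɴ/ is a voiced uvular nasal. The following trigger /c/ is palatal, so /ɴ/ must become palatal as well.
The voiced palatal nasal is [ɲ], so /ɴ/ → [ɲ].

[ʐiqeɲcɛ]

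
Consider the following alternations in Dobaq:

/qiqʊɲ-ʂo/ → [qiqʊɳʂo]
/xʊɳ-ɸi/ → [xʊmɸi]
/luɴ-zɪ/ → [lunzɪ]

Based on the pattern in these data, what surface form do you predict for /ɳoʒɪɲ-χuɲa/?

[ɳoʒɪɴχuɲa]

The data show regressive place assimilation: /ɲ/ → [ɳ] before /ʂ/; /ɳ/ → [m] before /ɸ/; /ɴ/ → [n] before /z/. In each pair only place changes, matching the following consonant, while manner and voice stay constant.
The rule targets /ɲ/ (voiced palatal nasal), which sits before the trigger /χ/ (uvular).
Changing only its place to uvular gives [ɴ] — the voiced uvular nasal.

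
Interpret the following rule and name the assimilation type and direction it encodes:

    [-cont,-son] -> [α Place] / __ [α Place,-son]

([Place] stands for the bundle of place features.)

The shared variable α links the value of the place features (abbreviated [Place]) on the target to the same value on the neighbouring segment, so place is the feature that assimilates.
Since the environment is written after the underscore, the trigger follows the target; the direction is regressive.

regressive place assimilation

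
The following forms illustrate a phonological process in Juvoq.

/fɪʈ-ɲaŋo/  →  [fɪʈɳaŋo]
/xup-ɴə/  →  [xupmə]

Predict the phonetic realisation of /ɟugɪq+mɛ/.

The data show progressive place assimilation: /ɲ/ → [ɳ] after /ʈ/; /ɴ/ → [m] after /p/. In each pair only place changes, matching the preceding consonant, while manner and voice stay constant.
The rule targets /m/ (voiced bilabial nasal), which sits after the trigger /q/ (uvular).
Changing only its place to uvular gives [ɴ] — the voiced uvular nasal.

[ɟugɪqɴɛ]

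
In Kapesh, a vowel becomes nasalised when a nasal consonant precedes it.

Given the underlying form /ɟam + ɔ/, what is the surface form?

/ɔ/ sits next to the nasal /m/ and is therefore nasalised to [ɔ̃].

[ɟamɔ̃]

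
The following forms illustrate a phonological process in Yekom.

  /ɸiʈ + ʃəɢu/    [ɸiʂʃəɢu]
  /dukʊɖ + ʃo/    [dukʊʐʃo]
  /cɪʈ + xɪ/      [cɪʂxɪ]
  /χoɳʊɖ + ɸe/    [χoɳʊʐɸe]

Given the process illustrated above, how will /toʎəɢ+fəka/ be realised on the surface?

The data show regressive manner assimilation: /ʈ/ → [ʂ] before /ʃ/; /ɖ/ → [ʐ] before /ʃ/; /ʈ/ → [ʂ] before /x/; /ɖ/ → [ʐ] before /ɸ/. In each pair only manner changes, matching the following consonant, while place and voice stay constant.
/ɢ/ is a voiced uvular stop. The following trigger /f/ is a fricative, so /ɢ/ must become a fricative as well.
A voiced uvular fricative is [ʁ], so the surface segment is [ʁ].

[toʎəʁfəka]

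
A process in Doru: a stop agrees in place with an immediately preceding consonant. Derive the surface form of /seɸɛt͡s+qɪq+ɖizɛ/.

[seɸɛt͡stɪqɢizɛ]

The rule targets /q/ (voiceless uvular stop), which sits after the trigger /t͡s/ (alveolar).
The voiceless alveolar stop is [t], so /q/ → [t].
At the second juncture, /ɖ/ likewise becomes [ɢ] adjacent to /q/.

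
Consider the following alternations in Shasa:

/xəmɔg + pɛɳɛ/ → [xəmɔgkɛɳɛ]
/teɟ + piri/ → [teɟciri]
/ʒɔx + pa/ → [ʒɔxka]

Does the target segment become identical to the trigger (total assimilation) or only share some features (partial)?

partial assimilation

Comparing underlying and surface forms, /p/ → [k] is the alternation; the neighbouring /g/ is constant.
The change bilabial → velar matches the place of the preceding /g/, identifying this as place assimilation.
Manner and voice are unchanged, so the assimilation is partial, not total.
The same holds elsewhere in the data: /p/ → [c] after /ɟ/ (bilabial → palatal, matching palatal); /p/ → [k] after /x/ (bilabial → velar, matching velar) — only place changes, and always toward the preceding segment.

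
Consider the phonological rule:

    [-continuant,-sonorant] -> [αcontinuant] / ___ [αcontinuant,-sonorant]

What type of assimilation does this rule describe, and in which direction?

The shared variable α links the value of [continuant] on the target to that of the neighbouring obstruent. [continuant] distinguishes stops from fricatives — a manner-of-articulation feature — so this is manner assimilation.
Since the environment is written after the underscore, the trigger follows the target; the direction is regressive.

regressive manner assimilation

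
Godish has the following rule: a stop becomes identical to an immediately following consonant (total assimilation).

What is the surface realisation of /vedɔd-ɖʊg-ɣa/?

[vedɔɖɖʊɣɣa]

/d/ is the segment targeted by the rule; it sits immediately before /ɖ/, so it assimilates completely and surfaces as [ɖ].
At the second juncture, /g/ likewise becomes [ɣ] adjacent to /ɣ/.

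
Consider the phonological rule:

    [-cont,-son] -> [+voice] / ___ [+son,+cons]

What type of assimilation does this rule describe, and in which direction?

The target ([-cont,-son], stops) acquires [+voice] next to a sonorant consonant ([+son,+cons]) — it takes on the voicing of its neighbour, so the feature that spreads is voicing.
Since the environment is written after the underscore, the trigger follows the target; the direction is regressive.

regressive voicing assimilation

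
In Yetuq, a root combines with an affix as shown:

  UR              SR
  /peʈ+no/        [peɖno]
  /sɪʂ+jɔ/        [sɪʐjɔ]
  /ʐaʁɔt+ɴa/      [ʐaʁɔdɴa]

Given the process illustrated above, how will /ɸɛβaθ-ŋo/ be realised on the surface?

[ɸɛβaðŋo]

The data show regressive voicing assimilation: /ʈ/ → [ɖ] before /n/; /ʂ/ → [ʐ] before /j/; /t/ → [d] before /ɴ/. In each pair only voicing changes, matching the following consonant, while place and manner stay constant.
/θ/ is a voiceless dental fricative. The following trigger /ŋ/ is voiced, so /θ/ must become voiced as well.
Changing only its voicing to voiced gives [ð] — the voiced dental fricative.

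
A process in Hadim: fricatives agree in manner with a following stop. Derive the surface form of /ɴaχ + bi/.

The rule targets /χ/ (voiceless uvular fricative), which sits before the trigger /b/ (stop).
The voiceless uvular stop is [q], so /χ/ → [q].

[ɴaqbi]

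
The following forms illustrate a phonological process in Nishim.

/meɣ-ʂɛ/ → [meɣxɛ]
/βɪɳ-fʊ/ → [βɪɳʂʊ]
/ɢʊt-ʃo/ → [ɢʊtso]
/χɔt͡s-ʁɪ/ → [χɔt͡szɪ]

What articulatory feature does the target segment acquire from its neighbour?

place

Comparing underlying and surface forms, /ʂ/ → [x] is the alternation; the neighbouring /ɣ/ is constant.
The change retroflex → velar matches the place of the preceding /ɣ/, identifying this as place assimilation.
The other alternating forms pattern the same way: /f/ → [ʂ] after /ɳ/ (labiodental → retroflex, matching retroflex); /ʃ/ → [s] after /t/ (postalveolar → alveolar, matching alveolar); /ʁ/ → [z] after /t͡s/ (uvular → alveolar, matching alveolar) — only place changes, and always toward the preceding segment.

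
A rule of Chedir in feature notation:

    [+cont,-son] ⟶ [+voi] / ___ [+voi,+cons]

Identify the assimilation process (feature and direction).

regressive voicing assimilation

The structural change is [+voi], and the conditioning segment [+voi,+cons] (a voiced consonant) is itself voiced, so the target comes to share the voicing of its neighbour — voicing assimilation.
The conditioning segment sits to the right of the focus bar, meaning the trigger follows the segment that changes — regressive assimilation.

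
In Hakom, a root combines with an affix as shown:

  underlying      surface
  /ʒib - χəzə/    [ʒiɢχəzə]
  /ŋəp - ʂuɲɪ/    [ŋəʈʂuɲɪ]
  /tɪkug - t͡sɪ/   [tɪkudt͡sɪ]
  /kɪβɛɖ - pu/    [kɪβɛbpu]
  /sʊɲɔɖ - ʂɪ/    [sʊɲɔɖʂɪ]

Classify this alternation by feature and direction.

Underlying /b/ is realised as [ɢ] next to /χ/; /χ/ itself does not change.
The change bilabial → uvular matches the place of the following /χ/, identifying this as place assimilation.
Manner and voice are unchanged, so the assimilation is partial, not total.
Checking the remaining alternations: /p/ → [ʈ] before /ʂ/ (bilabial → retroflex, matching retroflex); /g/ → [d] before /t͡s/ (velar → alveolar, matching alveolar); /ɖ/ → [b] before /p/ (retroflex → bilabial, matching bilabial) — only place changes, and always toward the following segment.
No alternation appears in [sʊɲɔɖʂɪ]: there the adjacent consonants already agree in place (/ɖ/ and /ʂ/ are both retroflex), so this form is consistent with the same rule.
Since the segment that changes precedes the conditioning segment, the assimilation is regressive.

regressive place assimilation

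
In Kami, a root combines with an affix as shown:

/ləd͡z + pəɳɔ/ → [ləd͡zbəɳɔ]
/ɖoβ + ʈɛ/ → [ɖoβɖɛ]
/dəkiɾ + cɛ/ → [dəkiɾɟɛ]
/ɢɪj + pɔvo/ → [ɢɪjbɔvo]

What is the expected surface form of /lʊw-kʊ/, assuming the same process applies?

The data show progressive voicing assimilation: /p/ → [b] after /d͡z/; /ʈ/ → [ɖ] after /β/; /c/ → [ɟ] after /ɾ/; /p/ → [b] after /j/. In each pair only voicing changes, matching the preceding consonant, while place and manner stay constant.
The rule targets /k/ (voiceless velar stop), which sits after the trigger /w/ (voiced).
The voiced velar stop is [g], so /k/ → [g].

[lʊwgʊ]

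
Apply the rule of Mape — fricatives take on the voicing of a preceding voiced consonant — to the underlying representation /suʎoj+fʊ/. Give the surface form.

/f/ is a voiceless labiodental fricative. The preceding trigger /j/ is voiced, so /f/ must become voiced as well.
Changing only its voicing to voiced gives [v] — the voiced labiodental fricative.

[suʎojvʊ]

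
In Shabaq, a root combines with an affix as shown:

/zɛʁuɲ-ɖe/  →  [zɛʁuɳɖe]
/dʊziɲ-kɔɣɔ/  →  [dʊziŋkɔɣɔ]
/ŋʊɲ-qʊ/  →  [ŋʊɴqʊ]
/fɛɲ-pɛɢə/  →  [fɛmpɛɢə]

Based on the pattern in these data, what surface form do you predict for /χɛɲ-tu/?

The data show regressive place assimilation: /ɲ/ → [ɳ] before /ɖ/; /ɲ/ → [ŋ] before /k/; /ɲ/ → [ɴ] before /q/; /ɲ/ → [m] before /p/. In each pair only place changes, matching the following consonant, while manner and voice stay constant.
/ɲ/ is a voiced palatal nasal. The following trigger /t/ is alveolar, so /ɲ/ must become alveolar as well.
A voiced alveolar nasal is [n], so the surface segment is [n].

[χɛntu]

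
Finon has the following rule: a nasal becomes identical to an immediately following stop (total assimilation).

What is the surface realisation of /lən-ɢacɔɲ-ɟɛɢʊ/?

/n/ is the segment targeted by the rule; it sits immediately before /ɢ/, so it assimilates completely and surfaces as [ɢ].
At the second juncture, /ɲ/ likewise becomes [ɟ] adjacent to /ɟ/.

[ləɢɢacɔɟɟɛɢʊ]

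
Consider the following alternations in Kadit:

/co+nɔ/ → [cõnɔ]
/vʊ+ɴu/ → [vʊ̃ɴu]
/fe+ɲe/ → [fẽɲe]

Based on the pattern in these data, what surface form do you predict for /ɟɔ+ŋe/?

The data show regressive nasality assimilation (vowel nasalisation): /o/ → [õ] before /n/; /ʊ/ → [ʊ̃] before /ɴ/; /e/ → [ẽ] before /ɲ/ — a vowel is nasalised by an immediately following nasal consonant.
/ɔ/ sits next to the nasal /ŋ/ and is therefore nasalised to [ɔ̃].

[ɟɔ̃ŋe]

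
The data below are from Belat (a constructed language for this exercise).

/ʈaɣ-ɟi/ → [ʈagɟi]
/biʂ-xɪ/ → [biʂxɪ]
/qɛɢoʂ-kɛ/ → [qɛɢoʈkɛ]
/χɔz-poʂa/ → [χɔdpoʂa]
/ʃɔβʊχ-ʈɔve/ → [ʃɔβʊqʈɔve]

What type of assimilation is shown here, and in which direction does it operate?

Comparing underlying and surface forms, /ɣ/ → [g] is the alternation; the neighbouring /ɟ/ is constant.
The change fricative → stop matches the manner of the following /ɟ/, identifying this as manner assimilation.
Place and voice are unchanged, so the assimilation is partial, not total.
Checking the remaining alternations: /ʂ/ → [ʈ] before /k/ (fricative → stop, matching a stop); /z/ → [d] before /p/ (fricative → stop, matching a stop); /χ/ → [q] before /ʈ/ (fricative → stop, matching a stop) — only manner changes, and always toward the following segment.
Nothing changes in [biʂxɪ]: there the adjacent consonants already agree in manner (/ʂ/ and /x/ are both fricatives), so this form is consistent with the same rule.
The trigger is the following segment, so the direction is regressive (anticipatory).

regressive manner assimilation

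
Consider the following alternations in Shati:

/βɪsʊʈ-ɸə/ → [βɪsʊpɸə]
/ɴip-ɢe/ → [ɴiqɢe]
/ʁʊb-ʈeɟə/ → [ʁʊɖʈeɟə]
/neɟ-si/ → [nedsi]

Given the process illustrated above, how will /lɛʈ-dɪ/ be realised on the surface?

[lɛtdɪ]

The data show regressive place assimilation: /ʈ/ → [p] before /ɸ/; /p/ → [q] before /ɢ/; /b/ → [ɖ] before /ʈ/; /ɟ/ → [d] before /s/. In each pair only place changes, matching the following consonant, while manner and voice stay constant.
The rule targets /ʈ/ (voiceless retroflex stop), which sits before the trigger /d/ (alveolar).
A voiceless alveolar stop is [t], so the surface segment is [t].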